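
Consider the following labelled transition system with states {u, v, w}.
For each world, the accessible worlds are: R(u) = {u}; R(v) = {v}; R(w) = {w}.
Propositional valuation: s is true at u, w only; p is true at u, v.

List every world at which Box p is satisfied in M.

Let φ = Box p. Evaluate φ at each world:
  u (successors {u}): φ is true.
  v (successors {v}): φ is true.
  w (successors {w}): φ is false.
For instance, at u:
  At u: Box p requires p at every successor {u}.
    At u: p is true.
  So Box p is true at u.
Satisfying worlds: {u, v}

u, v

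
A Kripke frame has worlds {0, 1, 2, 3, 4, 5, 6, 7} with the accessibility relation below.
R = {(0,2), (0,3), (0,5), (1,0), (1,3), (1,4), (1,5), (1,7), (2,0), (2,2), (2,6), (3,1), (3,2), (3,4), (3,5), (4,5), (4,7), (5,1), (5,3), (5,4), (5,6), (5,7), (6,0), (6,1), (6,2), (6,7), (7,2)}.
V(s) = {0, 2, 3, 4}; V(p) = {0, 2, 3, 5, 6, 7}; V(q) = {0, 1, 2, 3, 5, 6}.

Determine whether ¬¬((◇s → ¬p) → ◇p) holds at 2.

At 2: ¬((◇s → ¬p) → ◇p) is false, so ¬¬((◇s → ¬p) → ◇p) is true.
  At 2: (◇s → ¬p) → ◇p is true, so ¬((◇s → ¬p) → ◇p) is false.
    At 2: ◇s → ¬p is false, ◇p is true, so (◇s → ¬p) → ◇p is true.
      At 2: ◇s is true, ¬p is false, so ◇s → ¬p is false.
      At 2: ◇p requires p at some successor in {0, 2, 6}.
        p holds at 0, so ◇p is true at 2.

Yes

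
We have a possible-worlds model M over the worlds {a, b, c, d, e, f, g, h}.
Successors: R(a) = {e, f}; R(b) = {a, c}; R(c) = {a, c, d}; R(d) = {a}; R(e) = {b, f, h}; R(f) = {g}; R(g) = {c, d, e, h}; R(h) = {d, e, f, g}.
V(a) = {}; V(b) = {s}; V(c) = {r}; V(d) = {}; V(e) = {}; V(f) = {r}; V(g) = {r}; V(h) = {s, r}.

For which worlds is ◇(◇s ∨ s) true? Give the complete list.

a, e, f, g, h

Recall that ◇ψ holds at a world iff ψ holds at some accessible world.
Let φ = ◇(◇s ∨ s). Evaluate φ at each world:
  a (successors {e, f}): φ is true.
  b (successors {a, c}): φ is false.
  c (successors {a, c, d}): φ is false.
  d (successors {a}): φ is false.
  e (successors {b, f, h}): φ is true.
  f (successors {g}): φ is true.
  g (successors {c, d, e, h}): φ is true.
  h (successors {d, e, f, g}): φ is true.
For instance, at c:
  At c: ◇(◇s ∨ s) requires ◇s ∨ s at some successor in {a, c, d}.
    At a: ◇s ∨ s is false.
    At c: ◇s ∨ s is false.
    At d: ◇s ∨ s is false.
  So ◇(◇s ∨ s) is false at c.
Satisfying worlds: {a, e, f, g, h}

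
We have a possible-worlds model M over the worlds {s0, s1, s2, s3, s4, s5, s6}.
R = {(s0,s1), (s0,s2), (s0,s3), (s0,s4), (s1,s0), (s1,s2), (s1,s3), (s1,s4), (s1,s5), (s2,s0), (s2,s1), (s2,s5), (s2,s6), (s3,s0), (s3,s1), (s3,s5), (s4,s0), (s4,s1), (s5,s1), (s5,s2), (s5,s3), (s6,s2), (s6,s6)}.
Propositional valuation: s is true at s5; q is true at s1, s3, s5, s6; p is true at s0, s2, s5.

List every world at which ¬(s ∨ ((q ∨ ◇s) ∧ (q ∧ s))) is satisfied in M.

s0, s1, s2, s3, s4, s6

Recall that ◇ψ holds at a world iff ψ holds at some accessible world.
Let φ = ¬(s ∨ ((q ∨ ◇s) ∧ (q ∧ s))). Evaluate φ at each world:
  s0 (successors {s1, s2, s3, s4}): φ is true.
  s1 (successors {s0, s2, s3, s4, s5}): φ is true.
  s2 (successors {s0, s1, s5, s6}): φ is true.
  s3 (successors {s0, s1, s5}): φ is true.
  s4 (successors {s0, s1}): φ is true.
  s5 (successors {s1, s2, s3}): φ is false.
  s6 (successors {s2, s6}): φ is true.
For instance, at s2:
  At s2: s ∨ ((q ∨ ◇s) ∧ (q ∧ s)) is false, so ¬(s ∨ ((q ∨ ◇s) ∧ (q ∧ s))) is true.
    At s2: s is false, (q ∨ ◇s) ∧ (q ∧ s) is false, so s ∨ ((q ∨ ◇s) ∧ (q ∧ s)) is false.
      At s2: q ∨ ◇s is true, q ∧ s is false, so (q ∨ ◇s) ∧ (q ∧ s) is false.
Satisfying worlds: {s0, s1, s2, s3, s4, s6}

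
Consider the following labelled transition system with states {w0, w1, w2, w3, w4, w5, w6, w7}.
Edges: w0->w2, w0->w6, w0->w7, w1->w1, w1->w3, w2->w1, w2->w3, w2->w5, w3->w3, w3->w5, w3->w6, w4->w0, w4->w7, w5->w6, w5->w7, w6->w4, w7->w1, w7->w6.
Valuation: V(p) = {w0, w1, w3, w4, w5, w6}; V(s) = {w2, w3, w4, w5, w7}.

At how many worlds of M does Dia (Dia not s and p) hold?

6

Recall that Dia ψ holds at a world iff ψ holds at some accessible world.
Let φ = Dia (Dia not s and p). Evaluate φ at each world:
  w0 (successors {w2, w6, w7}): φ is false.
  w1 (successors {w1, w3}): φ is true.
  w2 (successors {w1, w3, w5}): φ is true.
  w3 (successors {w3, w5, w6}): φ is true.
  w4 (successors {w0, w7}): φ is true.
  w5 (successors {w6, w7}): φ is false.
  w6 (successors {w4}): φ is true.
  w7 (successors {w1, w6}): φ is true.
For instance, at w3:
  At w3: Dia (Dia not s and p) requires Dia not s and p at some successor in {w3, w5, w6}.
    Dia not s and p holds at w3, so Dia (Dia not s and p) is true at w3.
      At w3: Dia not s is true, p is true, so Dia not s and p is true.
Satisfying worlds: {w1, w2, w3, w4, w6, w7}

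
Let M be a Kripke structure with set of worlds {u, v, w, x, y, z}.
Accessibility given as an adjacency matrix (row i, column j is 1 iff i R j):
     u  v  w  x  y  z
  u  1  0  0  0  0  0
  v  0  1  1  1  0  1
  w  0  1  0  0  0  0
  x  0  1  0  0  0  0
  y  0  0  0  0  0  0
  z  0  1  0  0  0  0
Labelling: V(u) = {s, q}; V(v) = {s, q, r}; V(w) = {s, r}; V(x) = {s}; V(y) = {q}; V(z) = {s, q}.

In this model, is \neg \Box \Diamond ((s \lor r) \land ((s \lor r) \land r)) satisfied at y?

No

At y: \Box \Diamond ((s \lor r) \land ((s \lor r) \land r)) is true, so \neg \Box \Diamond ((s \lor r) \land ((s \lor r) \land r)) is false.
  At y: no accessible worlds, so \Box \Diamond ((s \lor r) \land ((s \lor r) \land r)) holds vacuously.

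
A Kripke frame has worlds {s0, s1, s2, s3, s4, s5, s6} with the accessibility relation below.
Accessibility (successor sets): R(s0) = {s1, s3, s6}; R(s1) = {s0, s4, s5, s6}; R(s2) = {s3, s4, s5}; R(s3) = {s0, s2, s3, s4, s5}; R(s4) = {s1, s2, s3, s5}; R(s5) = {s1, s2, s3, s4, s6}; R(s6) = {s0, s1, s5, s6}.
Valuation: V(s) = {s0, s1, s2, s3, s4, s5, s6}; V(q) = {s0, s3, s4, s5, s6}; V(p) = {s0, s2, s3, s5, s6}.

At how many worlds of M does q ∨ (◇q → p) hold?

6

Recall that ◇ψ holds at a world iff ψ holds at some accessible world.
Let φ = q ∨ (◇q → p). Evaluate φ at each world:
  s0 (successors {s1, s3, s6}): φ is true.
  s1 (successors {s0, s4, s5, s6}): φ is false.
  s2 (successors {s3, s4, s5}): φ is true.
  s3 (successors {s0, s2, s3, s4, s5}): φ is true.
  s4 (successors {s1, s2, s3, s5}): φ is true.
  s5 (successors {s1, s2, s3, s4, s6}): φ is true.
  s6 (successors {s0, s1, s5, s6}): φ is true.
For instance, at s6:
  At s6: q is true, ◇q → p is true, so q ∨ (◇q → p) is true.
    At s6: ◇q is true, p is true, so ◇q → p is true.
      At s6: ◇q requires q at some successor in {s0, s1, s5, s6}.
        q holds at s0, so ◇q is true at s6.
Satisfying worlds: {s0, s2, s3, s4, s5, s6}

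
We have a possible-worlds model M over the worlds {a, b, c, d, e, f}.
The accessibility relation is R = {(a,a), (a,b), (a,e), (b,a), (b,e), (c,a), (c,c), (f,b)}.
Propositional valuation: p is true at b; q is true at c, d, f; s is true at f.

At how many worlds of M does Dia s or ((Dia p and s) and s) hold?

1

Let φ = Dia s or ((Dia p and s) and s). Evaluate φ at each world:
  a (successors {a, b, e}): φ is false.
  b (successors {a, e}): φ is false.
  c (successors {a, c}): φ is false.
  d (successors ∅): φ is false.
  e (successors ∅): φ is false.
  f (successors {b}): φ is true.
For instance, at b:
  At b: Dia s is false, (Dia p and s) and s is false, so Dia s or ((Dia p and s) and s) is false.
    At b: Dia s requires s at some successor in {a, e}.
      At a: s is false.
      At e: s is false.
    So Dia s is false at b.
    At b: Dia p and s is false, s is false, so (Dia p and s) and s is false.
      At b: Dia p is false, s is false, so Dia p and s is false.
Satisfying worlds: {f}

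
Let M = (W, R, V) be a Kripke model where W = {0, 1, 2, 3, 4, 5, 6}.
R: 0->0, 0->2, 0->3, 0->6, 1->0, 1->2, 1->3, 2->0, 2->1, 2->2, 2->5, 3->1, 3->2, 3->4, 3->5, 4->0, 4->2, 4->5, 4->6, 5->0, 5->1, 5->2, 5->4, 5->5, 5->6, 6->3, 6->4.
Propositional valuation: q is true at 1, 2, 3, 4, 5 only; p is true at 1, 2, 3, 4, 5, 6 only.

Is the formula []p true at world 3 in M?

At 3: []p requires p at every successor {1, 2, 4, 5}.
  At 1: p is true.
  At 2: p is true.
  At 4: p is true.
  At 5: p is true.
So []p is true at 3.

Yes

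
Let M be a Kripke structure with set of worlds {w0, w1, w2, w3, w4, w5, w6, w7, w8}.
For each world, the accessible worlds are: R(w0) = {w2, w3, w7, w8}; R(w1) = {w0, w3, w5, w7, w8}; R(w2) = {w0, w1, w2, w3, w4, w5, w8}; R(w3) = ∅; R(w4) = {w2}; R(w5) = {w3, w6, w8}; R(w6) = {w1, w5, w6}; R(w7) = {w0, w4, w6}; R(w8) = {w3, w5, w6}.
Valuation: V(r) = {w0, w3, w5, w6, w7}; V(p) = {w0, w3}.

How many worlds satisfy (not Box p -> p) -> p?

9

Recall that Box ψ holds at a world iff ψ holds at every accessible world, and Dia ψ holds iff ψ holds at some accessible world.
Let φ = (not Box p -> p) -> p. Evaluate φ at each world:
  w0 (successors {w2, w3, w7, w8}): φ is true.
  w1 (successors {w0, w3, w5, w7, w8}): φ is true.
  w2 (successors {w0, w1, w2, w3, w4, w5, w8}): φ is true.
  w3 (successors ∅): φ is true.
  w4 (successors {w2}): φ is true.
  w5 (successors {w3, w6, w8}): φ is true.
  w6 (successors {w1, w5, w6}): φ is true.
  w7 (successors {w0, w4, w6}): φ is true.
  w8 (successors {w3, w5, w6}): φ is true.
For instance, at w2:
  At w2: not Box p -> p is false, p is false, so (not Box p -> p) -> p is true.
    At w2: not Box p is true, p is false, so not Box p -> p is false.
      At w2: Box p is false, so not Box p is true.
Satisfying worlds: {w0, w1, w2, w3, w4, w5, w6, w7, w8}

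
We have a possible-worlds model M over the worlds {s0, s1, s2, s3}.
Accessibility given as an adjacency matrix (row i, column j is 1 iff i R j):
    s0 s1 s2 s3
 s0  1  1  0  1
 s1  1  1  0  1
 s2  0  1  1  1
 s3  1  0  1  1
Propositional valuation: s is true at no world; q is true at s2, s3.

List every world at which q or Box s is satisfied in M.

s2, s3

Recall that Box ψ holds at a world iff ψ holds at every accessible world, and Dia ψ holds iff ψ holds at some accessible world.
Let φ = q or Box s. Evaluate φ at each world:
  s0 (successors {s0, s1, s3}): φ is false.
  s1 (successors {s0, s1, s3}): φ is false.
  s2 (successors {s1, s2, s3}): φ is true.
  s3 (successors {s0, s2, s3}): φ is true.
For instance, at s2:
  At s2: q is true, Box s is false, so q or Box s is true.
    At s2: Box s requires s at every successor {s1, s2, s3}.
      s fails at s1, so Box s is false at s2.
Satisfying worlds: {s2, s3}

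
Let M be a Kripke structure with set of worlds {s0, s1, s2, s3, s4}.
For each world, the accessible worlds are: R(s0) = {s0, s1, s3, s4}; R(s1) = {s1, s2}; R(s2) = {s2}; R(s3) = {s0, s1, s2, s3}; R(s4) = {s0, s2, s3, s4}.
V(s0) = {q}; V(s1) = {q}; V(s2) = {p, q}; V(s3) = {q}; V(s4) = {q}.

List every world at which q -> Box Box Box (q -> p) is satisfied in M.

Let φ = q -> Box Box Box (q -> p). Evaluate φ at each world:
  s0 (successors {s0, s1, s3, s4}): φ is false.
  s1 (successors {s1, s2}): φ is false.
  s2 (successors {s2}): φ is true.
  s3 (successors {s0, s1, s2, s3}): φ is false.
  s4 (successors {s0, s2, s3, s4}): φ is false.
For instance, at s4:
  At s4: q is true, Box Box Box (q -> p) is false, so q -> Box Box Box (q -> p) is false.
    At s4: Box Box Box (q -> p) requires Box Box (q -> p) at every successor {s0, s2, s3, s4}.
      Box Box (q -> p) fails at s0, so Box Box Box (q -> p) is false at s4.
Satisfying worlds: {s2}

s2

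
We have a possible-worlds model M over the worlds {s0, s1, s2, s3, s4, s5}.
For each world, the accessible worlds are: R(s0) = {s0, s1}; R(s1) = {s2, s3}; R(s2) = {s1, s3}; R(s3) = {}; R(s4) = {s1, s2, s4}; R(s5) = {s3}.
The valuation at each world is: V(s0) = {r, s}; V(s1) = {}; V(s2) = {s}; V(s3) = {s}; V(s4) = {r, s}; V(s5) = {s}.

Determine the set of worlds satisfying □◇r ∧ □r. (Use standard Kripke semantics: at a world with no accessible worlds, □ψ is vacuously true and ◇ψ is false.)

s3

Let φ = □◇r ∧ □r. Evaluate φ at each world:
  s0 (successors {s0, s1}): φ is false.
  s1 (successors {s2, s3}): φ is false.
  s2 (successors {s1, s3}): φ is false.
  s3 (successors ∅): φ is true.
  s4 (successors {s1, s2, s4}): φ is false.
  s5 (successors {s3}): φ is false.
For instance, at s5:
  At s5: □◇r is false, □r is false, so □◇r ∧ □r is false.
    At s5: □◇r requires ◇r at every successor {s3}.
      ◇r fails at s3, so □◇r is false at s5.
    At s5: □r requires r at every successor {s3}.
      r fails at s3, so □r is false at s5.
Satisfying worlds: {s3}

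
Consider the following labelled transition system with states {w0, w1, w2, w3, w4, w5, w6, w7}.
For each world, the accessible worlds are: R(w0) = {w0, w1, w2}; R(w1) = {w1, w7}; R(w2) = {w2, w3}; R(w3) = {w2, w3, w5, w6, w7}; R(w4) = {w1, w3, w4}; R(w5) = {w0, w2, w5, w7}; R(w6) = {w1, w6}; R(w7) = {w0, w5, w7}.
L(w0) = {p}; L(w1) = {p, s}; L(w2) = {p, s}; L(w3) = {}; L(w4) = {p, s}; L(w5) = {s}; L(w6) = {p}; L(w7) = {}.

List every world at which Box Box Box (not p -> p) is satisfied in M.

none

Recall that Box ψ holds at a world iff ψ holds at every accessible world, and Dia ψ holds iff ψ holds at some accessible world.
Let φ = Box Box Box (not p -> p). Evaluate φ at each world:
  w0 (successors {w0, w1, w2}): φ is false.
  w1 (successors {w1, w7}): φ is false.
  w2 (successors {w2, w3}): φ is false.
  w3 (successors {w2, w3, w5, w6, w7}): φ is false.
  w4 (successors {w1, w3, w4}): φ is false.
  w5 (successors {w0, w2, w5, w7}): φ is false.
  w6 (successors {w1, w6}): φ is false.
  w7 (successors {w0, w5, w7}): φ is false.
For instance, at w4:
  At w4: Box Box Box (not p -> p) requires Box Box (not p -> p) at every successor {w1, w3, w4}.
    Box Box (not p -> p) fails at w1, so Box Box Box (not p -> p) is false at w4.
      At w1: Box Box (not p -> p) requires Box (not p -> p) at every successor {w1, w7}.
        Box (not p -> p) fails at w1, so Box Box (not p -> p) is false at w1.
Satisfying worlds: none.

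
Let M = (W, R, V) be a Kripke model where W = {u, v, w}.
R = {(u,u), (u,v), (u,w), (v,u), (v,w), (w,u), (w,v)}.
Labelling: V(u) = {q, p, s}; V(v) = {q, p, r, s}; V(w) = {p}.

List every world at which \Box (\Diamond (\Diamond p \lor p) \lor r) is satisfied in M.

Let φ = \Box (\Diamond (\Diamond p \lor p) \lor r). Evaluate φ at each world:
  u (successors {u, v, w}): φ is true.
  v (successors {u, w}): φ is true.
  w (successors {u, v}): φ is true.
For instance, at v:
  At v: \Box (\Diamond (\Diamond p \lor p) \lor r) requires \Diamond (\Diamond p \lor p) \lor r at every successor {u, w}.
      At u: \Diamond (\Diamond p \lor p) is true, r is false, so \Diamond (\Diamond p \lor p) \lor r is true.
      At w: \Diamond (\Diamond p \lor p) is true, r is false, so \Diamond (\Diamond p \lor p) \lor r is true.
  So \Box (\Diamond (\Diamond p \lor p) \lor r) is true at v.
Satisfying worlds: {u, v, w}

u, v, w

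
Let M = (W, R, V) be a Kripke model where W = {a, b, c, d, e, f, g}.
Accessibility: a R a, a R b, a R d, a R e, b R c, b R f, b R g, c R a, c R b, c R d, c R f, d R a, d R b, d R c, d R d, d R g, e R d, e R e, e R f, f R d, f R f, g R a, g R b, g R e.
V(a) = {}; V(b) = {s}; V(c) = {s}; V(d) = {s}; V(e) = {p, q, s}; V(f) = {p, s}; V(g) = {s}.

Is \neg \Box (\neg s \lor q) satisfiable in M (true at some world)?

Let φ = \neg \Box (\neg s \lor q). Evaluate φ at each world:
  a (successors {a, b, d, e}): φ is true.
  b (successors {c, f, g}): φ is true.
  c (successors {a, b, d, f}): φ is true.
  d (successors {a, b, c, d, g}): φ is true.
  e (successors {d, e, f}): φ is true.
  f (successors {d, f}): φ is true.
  g (successors {a, b, e}): φ is true.
Detail at a (witness):
  At a: \Box (\neg s \lor q) is false, so \neg \Box (\neg s \lor q) is true.
    At a: \Box (\neg s \lor q) requires \neg s \lor q at every successor {a, b, d, e}.
      \neg s \lor q fails at b, so \Box (\neg s \lor q) is false at a.

Yes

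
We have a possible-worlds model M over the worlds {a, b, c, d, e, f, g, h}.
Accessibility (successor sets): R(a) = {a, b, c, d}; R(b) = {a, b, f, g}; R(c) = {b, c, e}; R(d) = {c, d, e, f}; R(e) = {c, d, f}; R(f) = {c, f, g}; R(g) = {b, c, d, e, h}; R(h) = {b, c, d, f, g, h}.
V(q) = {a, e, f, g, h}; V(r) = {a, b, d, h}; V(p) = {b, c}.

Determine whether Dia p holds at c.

Yes

At c: Dia p requires p at some successor in {b, c, e}.
  p holds at b, so Dia p is true at c.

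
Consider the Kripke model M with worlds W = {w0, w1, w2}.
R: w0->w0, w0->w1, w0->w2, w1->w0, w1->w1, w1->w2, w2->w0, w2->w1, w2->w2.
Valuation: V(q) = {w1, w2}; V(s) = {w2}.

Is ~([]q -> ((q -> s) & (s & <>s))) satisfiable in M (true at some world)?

Recall that []ψ holds at a world iff ψ holds at every accessible world, and <>ψ holds iff ψ holds at some accessible world.
Let φ = ~([]q -> ((q -> s) & (s & <>s))). Evaluate φ at each world:
  w0 (successors {w0, w1, w2}): φ is false.
  w1 (successors {w0, w1, w2}): φ is false.
  w2 (successors {w0, w1, w2}): φ is false.
For instance, at w0:
  At w0: []q -> ((q -> s) & (s & <>s)) is true, so ~([]q -> ((q -> s) & (s & <>s))) is false.
    At w0: []q is false, (q -> s) & (s & <>s) is false, so []q -> ((q -> s) & (s & <>s)) is true.
      At w0: []q requires q at every successor {w0, w1, w2}.
        q fails at w0, so []q is false at w0.
      At w0: q -> s is true, s & <>s is false, so (q -> s) & (s & <>s) is false.

No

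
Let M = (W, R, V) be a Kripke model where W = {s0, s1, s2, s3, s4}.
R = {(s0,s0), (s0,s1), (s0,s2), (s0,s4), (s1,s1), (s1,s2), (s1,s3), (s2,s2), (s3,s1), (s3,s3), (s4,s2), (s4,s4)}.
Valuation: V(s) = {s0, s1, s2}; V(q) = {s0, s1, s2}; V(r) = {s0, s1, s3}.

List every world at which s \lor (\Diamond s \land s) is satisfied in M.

Recall that \Diamond ψ holds at a world iff ψ holds at some accessible world.
Let φ = s \lor (\Diamond s \land s). Evaluate φ at each world:
  s0 (successors {s0, s1, s2, s4}): φ is true.
  s1 (successors {s1, s2, s3}): φ is true.
  s2 (successors {s2}): φ is true.
  s3 (successors {s1, s3}): φ is false.
  s4 (successors {s2, s4}): φ is false.
For instance, at s2:
  At s2: s is true, \Diamond s \land s is true, so s \lor (\Diamond s \land s) is true.
    At s2: \Diamond s is true, s is true, so \Diamond s \land s is true.
      At s2: \Diamond s requires s at some successor in {s2}.
        s holds at s2, so \Diamond s is true at s2.
Satisfying worlds: {s0, s1, s2}

s0, s1, s2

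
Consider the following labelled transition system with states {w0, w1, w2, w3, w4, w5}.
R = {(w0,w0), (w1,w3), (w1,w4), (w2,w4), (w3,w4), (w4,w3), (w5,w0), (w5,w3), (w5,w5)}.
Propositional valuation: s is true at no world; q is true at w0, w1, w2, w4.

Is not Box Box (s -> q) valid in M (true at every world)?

No

Let φ = not Box Box (s -> q). Evaluate φ at each world:
  w0 (successors {w0}): φ is false.
  w1 (successors {w3, w4}): φ is false.
  w2 (successors {w4}): φ is false.
  w3 (successors {w4}): φ is false.
  w4 (successors {w3}): φ is false.
  w5 (successors {w0, w3, w5}): φ is false.
Detail at w0 (counterexample):
  At w0: Box Box (s -> q) is true, so not Box Box (s -> q) is false.
    At w0: Box Box (s -> q) requires Box (s -> q) at every successor {w0}.
      At w0: Box (s -> q) is true.
    So Box Box (s -> q) is true at w0.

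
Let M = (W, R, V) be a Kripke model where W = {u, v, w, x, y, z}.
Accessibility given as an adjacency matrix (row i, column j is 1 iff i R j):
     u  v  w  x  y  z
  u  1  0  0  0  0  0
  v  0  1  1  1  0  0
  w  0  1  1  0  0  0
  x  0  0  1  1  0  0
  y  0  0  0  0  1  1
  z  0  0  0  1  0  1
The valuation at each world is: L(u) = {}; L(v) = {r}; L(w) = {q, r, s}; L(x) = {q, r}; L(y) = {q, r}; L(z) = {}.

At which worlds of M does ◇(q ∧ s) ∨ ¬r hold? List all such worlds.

Let φ = ◇(q ∧ s) ∨ ¬r. Evaluate φ at each world:
  u (successors {u}): φ is true.
  v (successors {v, w, x}): φ is true.
  w (successors {v, w}): φ is true.
  x (successors {w, x}): φ is true.
  y (successors {y, z}): φ is false.
  z (successors {x, z}): φ is true.
For instance, at u:
  At u: ◇(q ∧ s) is false, ¬r is true, so ◇(q ∧ s) ∨ ¬r is true.
    At u: ◇(q ∧ s) requires q ∧ s at some successor in {u}.
      At u: q ∧ s is false.
    So ◇(q ∧ s) is false at u.
Satisfying worlds: {u, v, w, x, z}

u, v, w, x, z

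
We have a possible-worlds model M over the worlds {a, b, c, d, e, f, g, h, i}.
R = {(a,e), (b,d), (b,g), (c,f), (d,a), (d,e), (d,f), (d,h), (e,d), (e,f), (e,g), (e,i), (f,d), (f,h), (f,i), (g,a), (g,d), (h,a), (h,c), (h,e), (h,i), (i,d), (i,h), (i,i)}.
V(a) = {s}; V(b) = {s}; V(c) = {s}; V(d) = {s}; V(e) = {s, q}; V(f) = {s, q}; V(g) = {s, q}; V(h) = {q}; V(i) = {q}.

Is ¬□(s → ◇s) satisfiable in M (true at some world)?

No

Let φ = ¬□(s → ◇s). Evaluate φ at each world:
  a (successors {e}): φ is false.
  b (successors {d, g}): φ is false.
  c (successors {f}): φ is false.
  d (successors {a, e, f, h}): φ is false.
  e (successors {d, f, g, i}): φ is false.
  f (successors {d, h, i}): φ is false.
  g (successors {a, d}): φ is false.
  h (successors {a, c, e, i}): φ is false.
  i (successors {d, h, i}): φ is false.
For instance, at a:
  At a: □(s → ◇s) is true, so ¬□(s → ◇s) is false.
    At a: □(s → ◇s) requires s → ◇s at every successor {e}.
      At e: s → ◇s is true.
    So □(s → ◇s) is true at a.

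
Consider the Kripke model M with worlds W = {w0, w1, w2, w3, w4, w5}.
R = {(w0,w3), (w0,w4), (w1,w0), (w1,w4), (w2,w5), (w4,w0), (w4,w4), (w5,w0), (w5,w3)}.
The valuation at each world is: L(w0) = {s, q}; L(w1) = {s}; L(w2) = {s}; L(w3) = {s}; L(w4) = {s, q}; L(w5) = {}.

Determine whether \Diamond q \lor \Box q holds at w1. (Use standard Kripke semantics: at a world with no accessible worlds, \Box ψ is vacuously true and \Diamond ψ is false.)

Yes

At w1: \Diamond q is true, \Box q is true, so \Diamond q \lor \Box q is true.
  At w1: \Diamond q requires q at some successor in {w0, w4}.
    q holds at w0, so \Diamond q is true at w1.
  At w1: \Box q requires q at every successor {w0, w4}.
    At w0: q is true.
    At w4: q is true.
  So \Box q is true at w1.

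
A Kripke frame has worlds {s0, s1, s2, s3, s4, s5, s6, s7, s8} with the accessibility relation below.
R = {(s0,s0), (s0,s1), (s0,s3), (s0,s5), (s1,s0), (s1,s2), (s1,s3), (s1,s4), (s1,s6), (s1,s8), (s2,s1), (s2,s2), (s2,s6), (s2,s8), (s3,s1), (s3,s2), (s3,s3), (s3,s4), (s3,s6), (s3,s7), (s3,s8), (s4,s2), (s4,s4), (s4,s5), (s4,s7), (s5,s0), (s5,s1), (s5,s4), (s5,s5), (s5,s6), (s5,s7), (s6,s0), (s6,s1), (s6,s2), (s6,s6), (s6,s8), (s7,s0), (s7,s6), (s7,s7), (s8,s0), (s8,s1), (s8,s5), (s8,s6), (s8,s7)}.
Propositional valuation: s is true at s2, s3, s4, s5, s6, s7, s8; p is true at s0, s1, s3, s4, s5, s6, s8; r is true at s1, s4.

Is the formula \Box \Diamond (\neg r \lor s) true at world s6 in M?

At s6: \Box \Diamond (\neg r \lor s) requires \Diamond (\neg r \lor s) at every successor {s0, s1, s2, s6, s8}.
  At s0: \Diamond (\neg r \lor s) is true.
  At s1: \Diamond (\neg r \lor s) is true.
  At s2: \Diamond (\neg r \lor s) is true.
  At s6: \Diamond (\neg r \lor s) is true.
  At s8: \Diamond (\neg r \lor s) is true.
So \Box \Diamond (\neg r \lor s) is true at s6.

Yes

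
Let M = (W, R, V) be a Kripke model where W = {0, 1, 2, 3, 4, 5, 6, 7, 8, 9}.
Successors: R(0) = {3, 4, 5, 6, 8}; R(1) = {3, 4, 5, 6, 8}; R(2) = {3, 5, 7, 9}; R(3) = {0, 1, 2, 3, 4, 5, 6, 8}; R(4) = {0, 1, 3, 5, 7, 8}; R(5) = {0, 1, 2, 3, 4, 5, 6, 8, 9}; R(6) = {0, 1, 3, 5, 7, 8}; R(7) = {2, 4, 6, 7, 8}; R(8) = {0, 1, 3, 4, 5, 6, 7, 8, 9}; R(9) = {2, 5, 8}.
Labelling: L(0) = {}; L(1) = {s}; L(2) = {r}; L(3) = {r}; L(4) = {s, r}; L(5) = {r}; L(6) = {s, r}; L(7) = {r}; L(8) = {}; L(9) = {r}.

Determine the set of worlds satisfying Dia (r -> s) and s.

Let φ = Dia (r -> s) and s. Evaluate φ at each world:
  0 (successors {3, 4, 5, 6, 8}): φ is false.
  1 (successors {3, 4, 5, 6, 8}): φ is true.
  2 (successors {3, 5, 7, 9}): φ is false.
  3 (successors {0, 1, 2, 3, 4, 5, 6, 8}): φ is false.
  4 (successors {0, 1, 3, 5, 7, 8}): φ is true.
  5 (successors {0, 1, 2, 3, 4, 5, 6, 8, 9}): φ is false.
  6 (successors {0, 1, 3, 5, 7, 8}): φ is true.
  7 (successors {2, 4, 6, 7, 8}): φ is false.
  8 (successors {0, 1, 3, 4, 5, 6, 7, 8, 9}): φ is false.
  9 (successors {2, 5, 8}): φ is false.
For instance, at 4:
  At 4: Dia (r -> s) is true, s is true, so Dia (r -> s) and s is true.
    At 4: Dia (r -> s) requires r -> s at some successor in {0, 1, 3, 5, 7, 8}.
      r -> s holds at 0, so Dia (r -> s) is true at 4.
Satisfying worlds: {1, 4, 6}

1, 4, 6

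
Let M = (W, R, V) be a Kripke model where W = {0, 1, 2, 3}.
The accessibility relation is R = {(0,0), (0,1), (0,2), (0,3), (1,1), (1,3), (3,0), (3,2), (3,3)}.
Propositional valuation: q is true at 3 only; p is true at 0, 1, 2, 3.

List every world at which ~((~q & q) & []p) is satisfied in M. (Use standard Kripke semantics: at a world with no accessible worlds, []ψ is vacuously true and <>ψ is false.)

0, 1, 2, 3

Recall that []ψ holds at a world iff ψ holds at every accessible world, and <>ψ holds iff ψ holds at some accessible world.
Let φ = ~((~q & q) & []p). Evaluate φ at each world:
  0 (successors {0, 1, 2, 3}): φ is true.
  1 (successors {1, 3}): φ is true.
  2 (successors ∅): φ is true.
  3 (successors {0, 2, 3}): φ is true.
For instance, at 1:
  At 1: (~q & q) & []p is false, so ~((~q & q) & []p) is true.
    At 1: ~q & q is false, []p is true, so (~q & q) & []p is false.
      At 1: []p requires p at every successor {1, 3}.
        At 1: p is true.
        At 3: p is true.
      So []p is true at 1.
Satisfying worlds: {0, 1, 2, 3}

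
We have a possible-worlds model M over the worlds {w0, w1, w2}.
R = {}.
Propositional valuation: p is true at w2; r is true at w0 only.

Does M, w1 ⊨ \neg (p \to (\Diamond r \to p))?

No

Recall that \Diamond ψ holds at a world iff ψ holds at some accessible world.
At w1: p \to (\Diamond r \to p) is true, so \neg (p \to (\Diamond r \to p)) is false.
  At w1: p is false, \Diamond r \to p is true, so p \to (\Diamond r \to p) is true.
    At w1: \Diamond r is false, p is false, so \Diamond r \to p is true.
      At w1: no accessible worlds, so \Diamond r is false.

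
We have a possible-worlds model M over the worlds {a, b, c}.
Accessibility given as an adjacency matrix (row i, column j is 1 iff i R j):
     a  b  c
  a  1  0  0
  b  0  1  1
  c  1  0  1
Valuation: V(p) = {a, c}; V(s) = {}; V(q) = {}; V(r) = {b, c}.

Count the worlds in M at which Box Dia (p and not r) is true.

Let φ = Box Dia (p and not r). Evaluate φ at each world:
  a (successors {a}): φ is true.
  b (successors {b, c}): φ is false.
  c (successors {a, c}): φ is true.
For instance, at c:
  At c: Box Dia (p and not r) requires Dia (p and not r) at every successor {a, c}.
      At a: Dia (p and not r) requires p and not r at some successor in {a}.
        p and not r holds at a, so Dia (p and not r) is true at a.
      At c: Dia (p and not r) requires p and not r at some successor in {a, c}.
        p and not r holds at a, so Dia (p and not r) is true at c.
  So Box Dia (p and not r) is true at c.
Satisfying worlds: {a, c}

2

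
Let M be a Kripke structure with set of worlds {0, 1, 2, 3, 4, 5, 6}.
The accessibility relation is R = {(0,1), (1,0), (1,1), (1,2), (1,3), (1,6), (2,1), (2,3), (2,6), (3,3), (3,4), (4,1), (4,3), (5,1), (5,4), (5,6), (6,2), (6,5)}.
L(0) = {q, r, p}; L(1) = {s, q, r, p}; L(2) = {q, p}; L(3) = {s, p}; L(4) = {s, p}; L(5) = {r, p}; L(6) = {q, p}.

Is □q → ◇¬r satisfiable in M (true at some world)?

Let φ = □q → ◇¬r. Evaluate φ at each world:
  0 (successors {1}): φ is false.
  1 (successors {0, 1, 2, 3, 6}): φ is true.
  2 (successors {1, 3, 6}): φ is true.
  3 (successors {3, 4}): φ is true.
  4 (successors {1, 3}): φ is true.
  5 (successors {1, 4, 6}): φ is true.
  6 (successors {2, 5}): φ is true.
Detail at 1 (witness):
  At 1: □q is false, ◇¬r is true, so □q → ◇¬r is true.
    At 1: □q requires q at every successor {0, 1, 2, 3, 6}.
      q fails at 3, so □q is false at 1.
    At 1: ◇¬r requires ¬r at some successor in {0, 1, 2, 3, 6}.
      ¬r holds at 2, so ◇¬r is true at 1.

Yes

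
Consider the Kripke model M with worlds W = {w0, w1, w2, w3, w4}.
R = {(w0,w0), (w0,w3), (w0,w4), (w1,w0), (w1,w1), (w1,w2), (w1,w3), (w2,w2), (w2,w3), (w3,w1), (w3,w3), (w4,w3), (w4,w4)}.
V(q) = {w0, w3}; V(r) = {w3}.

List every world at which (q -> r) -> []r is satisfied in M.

Let φ = (q -> r) -> []r. Evaluate φ at each world:
  w0 (successors {w0, w3, w4}): φ is true.
  w1 (successors {w0, w1, w2, w3}): φ is false.
  w2 (successors {w2, w3}): φ is false.
  w3 (successors {w1, w3}): φ is false.
  w4 (successors {w3, w4}): φ is false.
For instance, at w0:
  At w0: q -> r is false, []r is false, so (q -> r) -> []r is true.
    At w0: []r requires r at every successor {w0, w3, w4}.
      r fails at w0, so []r is false at w0.
Satisfying worlds: {w0}

w0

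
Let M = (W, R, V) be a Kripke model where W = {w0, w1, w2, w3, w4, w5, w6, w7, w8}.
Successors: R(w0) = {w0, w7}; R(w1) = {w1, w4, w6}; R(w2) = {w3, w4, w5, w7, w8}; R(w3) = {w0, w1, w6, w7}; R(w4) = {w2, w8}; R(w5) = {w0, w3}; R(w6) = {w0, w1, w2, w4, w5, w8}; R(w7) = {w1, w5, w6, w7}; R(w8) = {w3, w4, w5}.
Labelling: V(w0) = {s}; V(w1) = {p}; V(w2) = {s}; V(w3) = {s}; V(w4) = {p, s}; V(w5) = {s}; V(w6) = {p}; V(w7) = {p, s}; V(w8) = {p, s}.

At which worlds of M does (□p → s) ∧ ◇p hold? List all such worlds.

w0, w2, w3, w4, w6, w7, w8

Let φ = (□p → s) ∧ ◇p. Evaluate φ at each world:
  w0 (successors {w0, w7}): φ is true.
  w1 (successors {w1, w4, w6}): φ is false.
  w2 (successors {w3, w4, w5, w7, w8}): φ is true.
  w3 (successors {w0, w1, w6, w7}): φ is true.
  w4 (successors {w2, w8}): φ is true.
  w5 (successors {w0, w3}): φ is false.
  w6 (successors {w0, w1, w2, w4, w5, w8}): φ is true.
  w7 (successors {w1, w5, w6, w7}): φ is true.
  w8 (successors {w3, w4, w5}): φ is true.
For instance, at w3:
  At w3: □p → s is true, ◇p is true, so (□p → s) ∧ ◇p is true.
    At w3: □p is false, s is true, so □p → s is true.
      At w3: □p requires p at every successor {w0, w1, w6, w7}.
        p fails at w0, so □p is false at w3.
    At w3: ◇p requires p at some successor in {w0, w1, w6, w7}.
      p holds at w1, so ◇p is true at w3.
Satisfying worlds: {w0, w2, w3, w4, w6, w7, w8}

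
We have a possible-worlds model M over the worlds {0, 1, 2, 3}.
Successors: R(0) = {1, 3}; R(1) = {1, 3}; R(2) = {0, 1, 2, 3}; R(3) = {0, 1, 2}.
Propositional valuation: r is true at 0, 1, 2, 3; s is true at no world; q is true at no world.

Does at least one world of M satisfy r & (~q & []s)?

No

Let φ = r & (~q & []s). Evaluate φ at each world:
  0 (successors {1, 3}): φ is false.
  1 (successors {1, 3}): φ is false.
  2 (successors {0, 1, 2, 3}): φ is false.
  3 (successors {0, 1, 2}): φ is false.
For instance, at 0:
  At 0: r is true, ~q & []s is false, so r & (~q & []s) is false.
    At 0: ~q is true, []s is false, so ~q & []s is false.
      At 0: []s requires s at every successor {1, 3}.
        s fails at 1, so []s is false at 0.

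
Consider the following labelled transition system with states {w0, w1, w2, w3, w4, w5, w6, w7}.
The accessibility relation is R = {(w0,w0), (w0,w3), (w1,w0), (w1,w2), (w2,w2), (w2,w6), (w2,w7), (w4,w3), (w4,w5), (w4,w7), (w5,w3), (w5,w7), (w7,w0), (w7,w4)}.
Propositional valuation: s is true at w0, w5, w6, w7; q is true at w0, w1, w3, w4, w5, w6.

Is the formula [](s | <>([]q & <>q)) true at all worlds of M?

No

Let φ = [](s | <>([]q & <>q)). Evaluate φ at each world:
  w0 (successors {w0, w3}): φ is false.
  w1 (successors {w0, w2}): φ is true.
  w2 (successors {w2, w6, w7}): φ is true.
  w3 (successors ∅): φ is true.
  w4 (successors {w3, w5, w7}): φ is false.
  w5 (successors {w3, w7}): φ is false.
  w6 (successors ∅): φ is true.
  w7 (successors {w0, w4}): φ is true.
Detail at w0 (counterexample):
  At w0: [](s | <>([]q & <>q)) requires s | <>([]q & <>q) at every successor {w0, w3}.
    s | <>([]q & <>q) fails at w3, so [](s | <>([]q & <>q)) is false at w0.
      At w3: s is false, <>([]q & <>q) is false, so s | <>([]q & <>q) is false.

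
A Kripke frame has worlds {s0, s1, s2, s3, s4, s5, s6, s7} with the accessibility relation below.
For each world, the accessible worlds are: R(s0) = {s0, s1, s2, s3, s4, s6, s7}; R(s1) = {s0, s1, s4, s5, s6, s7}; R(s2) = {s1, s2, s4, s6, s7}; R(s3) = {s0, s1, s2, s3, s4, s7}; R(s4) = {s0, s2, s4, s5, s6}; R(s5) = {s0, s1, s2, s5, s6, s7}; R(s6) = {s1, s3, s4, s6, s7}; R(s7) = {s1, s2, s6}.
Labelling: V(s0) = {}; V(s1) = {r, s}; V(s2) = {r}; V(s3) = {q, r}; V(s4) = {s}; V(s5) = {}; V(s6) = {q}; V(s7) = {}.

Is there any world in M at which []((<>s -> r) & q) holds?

No

Let φ = []((<>s -> r) & q). Evaluate φ at each world:
  s0 (successors {s0, s1, s2, s3, s4, s6, s7}): φ is false.
  s1 (successors {s0, s1, s4, s5, s6, s7}): φ is false.
  s2 (successors {s1, s2, s4, s6, s7}): φ is false.
  s3 (successors {s0, s1, s2, s3, s4, s7}): φ is false.
  s4 (successors {s0, s2, s4, s5, s6}): φ is false.
  s5 (successors {s0, s1, s2, s5, s6, s7}): φ is false.
  s6 (successors {s1, s3, s4, s6, s7}): φ is false.
  s7 (successors {s1, s2, s6}): φ is false.
For instance, at s3:
  At s3: []((<>s -> r) & q) requires (<>s -> r) & q at every successor {s0, s1, s2, s3, s4, s7}.
    (<>s -> r) & q fails at s0, so []((<>s -> r) & q) is false at s3.
      At s0: <>s -> r is false, q is false, so (<>s -> r) & q is false.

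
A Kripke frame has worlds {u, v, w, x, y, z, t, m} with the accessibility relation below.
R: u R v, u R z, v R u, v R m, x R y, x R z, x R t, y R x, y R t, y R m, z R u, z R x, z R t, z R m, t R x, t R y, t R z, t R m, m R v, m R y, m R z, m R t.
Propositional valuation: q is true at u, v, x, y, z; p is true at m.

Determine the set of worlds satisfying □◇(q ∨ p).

u, v, w, x, y, z, t, m

Let φ = □◇(q ∨ p). Evaluate φ at each world:
  u (successors {v, z}): φ is true.
  v (successors {u, m}): φ is true.
  w (successors ∅): φ is true.
  x (successors {y, z, t}): φ is true.
  y (successors {x, t, m}): φ is true.
  z (successors {u, x, t, m}): φ is true.
  t (successors {x, y, z, m}): φ is true.
  m (successors {v, y, z, t}): φ is true.
For instance, at u:
  At u: □◇(q ∨ p) requires ◇(q ∨ p) at every successor {v, z}.
      At v: ◇(q ∨ p) requires q ∨ p at some successor in {u, m}.
        q ∨ p holds at u, so ◇(q ∨ p) is true at v.
      At z: ◇(q ∨ p) requires q ∨ p at some successor in {u, x, t, m}.
        q ∨ p holds at u, so ◇(q ∨ p) is true at z.
  So □◇(q ∨ p) is true at u.
Satisfying worlds: {u, v, w, x, y, z, t, m}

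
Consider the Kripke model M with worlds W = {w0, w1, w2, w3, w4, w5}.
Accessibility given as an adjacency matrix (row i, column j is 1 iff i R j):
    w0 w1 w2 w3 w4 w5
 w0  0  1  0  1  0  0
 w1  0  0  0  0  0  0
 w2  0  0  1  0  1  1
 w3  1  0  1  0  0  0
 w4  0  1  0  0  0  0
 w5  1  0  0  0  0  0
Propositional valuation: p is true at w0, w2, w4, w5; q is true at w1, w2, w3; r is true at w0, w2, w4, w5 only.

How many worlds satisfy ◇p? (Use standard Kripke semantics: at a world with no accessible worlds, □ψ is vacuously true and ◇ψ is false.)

3

Let φ = ◇p. Evaluate φ at each world:
  w0 (successors {w1, w3}): φ is false.
  w1 (successors ∅): φ is false.
  w2 (successors {w2, w4, w5}): φ is true.
  w3 (successors {w0, w2}): φ is true.
  w4 (successors {w1}): φ is false.
  w5 (successors {w0}): φ is true.
For instance, at w4:
  At w4: ◇p requires p at some successor in {w1}.
    At w1: p is false.
  So ◇p is false at w4.
Satisfying worlds: {w2, w3, w5}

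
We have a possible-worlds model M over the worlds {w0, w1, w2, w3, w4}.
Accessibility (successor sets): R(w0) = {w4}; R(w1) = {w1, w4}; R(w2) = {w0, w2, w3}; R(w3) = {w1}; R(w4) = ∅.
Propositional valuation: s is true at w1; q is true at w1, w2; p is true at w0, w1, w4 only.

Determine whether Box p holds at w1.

Yes

At w1: Box p requires p at every successor {w1, w4}.
  At w1: p is true.
  At w4: p is true.
So Box p is true at w1.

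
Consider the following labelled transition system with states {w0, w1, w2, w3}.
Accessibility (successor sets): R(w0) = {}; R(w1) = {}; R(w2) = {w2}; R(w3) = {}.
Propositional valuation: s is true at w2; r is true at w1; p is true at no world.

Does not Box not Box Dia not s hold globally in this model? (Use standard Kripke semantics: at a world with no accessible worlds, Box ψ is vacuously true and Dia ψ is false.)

No

Let φ = not Box not Box Dia not s. Evaluate φ at each world:
  w0 (successors ∅): φ is false.
  w1 (successors ∅): φ is false.
  w2 (successors {w2}): φ is false.
  w3 (successors ∅): φ is false.
Detail at w0 (counterexample):
  At w0: Box not Box Dia not s is true, so not Box not Box Dia not s is false.
    At w0: no accessible worlds, so Box not Box Dia not s holds vacuously.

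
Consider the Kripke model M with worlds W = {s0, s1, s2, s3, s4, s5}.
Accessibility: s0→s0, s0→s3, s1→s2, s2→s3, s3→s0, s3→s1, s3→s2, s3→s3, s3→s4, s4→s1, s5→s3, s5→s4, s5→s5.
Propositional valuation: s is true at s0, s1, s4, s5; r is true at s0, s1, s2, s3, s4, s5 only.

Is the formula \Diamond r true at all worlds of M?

Let φ = \Diamond r. Evaluate φ at each world:
  s0 (successors {s0, s3}): φ is true.
  s1 (successors {s2}): φ is true.
  s2 (successors {s3}): φ is true.
  s3 (successors {s0, s1, s2, s3, s4}): φ is true.
  s4 (successors {s1}): φ is true.
  s5 (successors {s3, s4, s5}): φ is true.
For instance, at s3:
  At s3: \Diamond r requires r at some successor in {s0, s1, s2, s3, s4}.
    r holds at s0, so \Diamond r is true at s3.

Yes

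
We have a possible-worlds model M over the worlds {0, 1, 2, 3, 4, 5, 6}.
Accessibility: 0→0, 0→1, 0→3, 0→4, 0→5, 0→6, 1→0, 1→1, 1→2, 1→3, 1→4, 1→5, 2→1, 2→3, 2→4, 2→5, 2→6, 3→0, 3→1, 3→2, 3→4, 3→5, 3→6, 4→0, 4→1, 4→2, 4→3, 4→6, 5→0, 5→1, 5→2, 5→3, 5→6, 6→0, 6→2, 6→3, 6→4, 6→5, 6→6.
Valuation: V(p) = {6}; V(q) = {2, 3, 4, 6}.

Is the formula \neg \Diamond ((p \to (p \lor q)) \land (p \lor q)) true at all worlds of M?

No

Recall that \Diamond ψ holds at a world iff ψ holds at some accessible world.
Let φ = \neg \Diamond ((p \to (p \lor q)) \land (p \lor q)). Evaluate φ at each world:
  0 (successors {0, 1, 3, 4, 5, 6}): φ is false.
  1 (successors {0, 1, 2, 3, 4, 5}): φ is false.
  2 (successors {1, 3, 4, 5, 6}): φ is false.
  3 (successors {0, 1, 2, 4, 5, 6}): φ is false.
  4 (successors {0, 1, 2, 3, 6}): φ is false.
  5 (successors {0, 1, 2, 3, 6}): φ is false.
  6 (successors {0, 2, 3, 4, 5, 6}): φ is false.
Detail at 0 (counterexample):
  At 0: \Diamond ((p \to (p \lor q)) \land (p \lor q)) is true, so \neg \Diamond ((p \to (p \lor q)) \land (p \lor q)) is false.
    At 0: \Diamond ((p \to (p \lor q)) \land (p \lor q)) requires (p \to (p \lor q)) \land (p \lor q) at some successor in {0, 1, 3, 4, 5, 6}.
      (p \to (p \lor q)) \land (p \lor q) holds at 3, so \Diamond ((p \to (p \lor q)) \land (p \lor q)) is true at 0.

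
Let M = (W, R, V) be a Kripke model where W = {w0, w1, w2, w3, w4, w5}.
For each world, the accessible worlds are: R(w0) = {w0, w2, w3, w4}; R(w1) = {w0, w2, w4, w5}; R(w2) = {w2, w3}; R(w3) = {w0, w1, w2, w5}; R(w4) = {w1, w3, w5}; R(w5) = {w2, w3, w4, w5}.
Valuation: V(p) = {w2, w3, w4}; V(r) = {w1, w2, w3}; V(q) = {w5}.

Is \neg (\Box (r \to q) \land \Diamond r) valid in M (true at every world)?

Recall that \Box ψ holds at a world iff ψ holds at every accessible world, and \Diamond ψ holds iff ψ holds at some accessible world.
Let φ = \neg (\Box (r \to q) \land \Diamond r). Evaluate φ at each world:
  w0 (successors {w0, w2, w3, w4}): φ is true.
  w1 (successors {w0, w2, w4, w5}): φ is true.
  w2 (successors {w2, w3}): φ is true.
  w3 (successors {w0, w1, w2, w5}): φ is true.
  w4 (successors {w1, w3, w5}): φ is true.
  w5 (successors {w2, w3, w4, w5}): φ is true.
For instance, at w0:
  At w0: \Box (r \to q) \land \Diamond r is false, so \neg (\Box (r \to q) \land \Diamond r) is true.
    At w0: \Box (r \to q) is false, \Diamond r is true, so \Box (r \to q) \land \Diamond r is false.
      At w0: \Box (r \to q) requires r \to q at every successor {w0, w2, w3, w4}.
        r \to q fails at w2, so \Box (r \to q) is false at w0.
      At w0: \Diamond r requires r at some successor in {w0, w2, w3, w4}.
        r holds at w2, so \Diamond r is true at w0.

Yes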